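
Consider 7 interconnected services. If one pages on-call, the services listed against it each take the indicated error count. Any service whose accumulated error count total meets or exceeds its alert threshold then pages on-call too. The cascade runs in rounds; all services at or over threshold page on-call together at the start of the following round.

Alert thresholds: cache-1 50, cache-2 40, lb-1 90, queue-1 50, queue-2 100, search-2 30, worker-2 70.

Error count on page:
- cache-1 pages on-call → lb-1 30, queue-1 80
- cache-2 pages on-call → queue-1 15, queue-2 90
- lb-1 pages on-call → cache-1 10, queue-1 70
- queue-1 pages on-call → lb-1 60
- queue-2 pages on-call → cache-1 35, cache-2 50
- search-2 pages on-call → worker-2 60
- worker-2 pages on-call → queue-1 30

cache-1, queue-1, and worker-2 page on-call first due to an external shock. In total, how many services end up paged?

4

Round 1 — cache-1, queue-1, worker-2 page on-call (initial).
  lb-1: +30+60 → 90 ≥ 90
Round 2 — lb-1 pages on-call.
No further pages.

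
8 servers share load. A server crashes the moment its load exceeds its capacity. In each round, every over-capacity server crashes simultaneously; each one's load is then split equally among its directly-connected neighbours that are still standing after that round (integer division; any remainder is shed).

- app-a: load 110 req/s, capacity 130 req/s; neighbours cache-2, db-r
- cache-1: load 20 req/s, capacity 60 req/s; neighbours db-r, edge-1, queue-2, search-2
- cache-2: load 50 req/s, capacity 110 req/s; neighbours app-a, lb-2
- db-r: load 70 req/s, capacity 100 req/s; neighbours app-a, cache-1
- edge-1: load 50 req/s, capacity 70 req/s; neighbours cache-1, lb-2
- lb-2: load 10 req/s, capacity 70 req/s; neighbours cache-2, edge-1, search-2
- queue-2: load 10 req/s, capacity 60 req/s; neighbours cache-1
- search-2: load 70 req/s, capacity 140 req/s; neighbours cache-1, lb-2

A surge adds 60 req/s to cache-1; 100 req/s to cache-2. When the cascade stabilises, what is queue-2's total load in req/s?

30

Round 1 — cache-1 at 80 > 60; cache-2 at 150 > 110. cache-1, cache-2 crash.
  cache-1 sheds 80 req/s to db-r, edge-1, queue-2, search-2: 20 each.
    db-r: 70+20 = 90 ≤ 100
    edge-1: 50+20 = 70 ≤ 70
    queue-2: 10+20 = 30 ≤ 60
    search-2: 70+20 = 90 ≤ 140
  cache-2 sheds 150 req/s to app-a, lb-2: 75 each.
    app-a: 110+75 = 185 > 130
    lb-2: 10+75 = 85 > 70
Round 2 — app-a, lb-2 crash.
  app-a sheds 185 req/s to db-r: 185 each.
    db-r: 90+185 = 275 > 100
  lb-2 sheds 85 req/s to edge-1, search-2: 42 each (1 lost).
    edge-1: 70+42 = 112 > 70
    search-2: 90+42 = 132 ≤ 140
Round 3 — db-r, edge-1 crash.
  db-r sheds 275 req/s: no online neighbours, lost.
  edge-1 sheds 112 req/s: no online neighbours, lost.
No further crashes.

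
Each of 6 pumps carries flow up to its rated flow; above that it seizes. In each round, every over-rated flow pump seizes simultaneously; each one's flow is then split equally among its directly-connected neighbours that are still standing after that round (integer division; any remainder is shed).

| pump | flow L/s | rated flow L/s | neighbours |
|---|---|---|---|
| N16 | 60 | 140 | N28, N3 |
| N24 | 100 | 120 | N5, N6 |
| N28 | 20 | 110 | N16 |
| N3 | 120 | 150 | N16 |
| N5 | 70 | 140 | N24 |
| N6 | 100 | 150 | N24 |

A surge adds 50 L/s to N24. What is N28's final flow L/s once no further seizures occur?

20

Round 1 — N24 at 150 > 120. N24 seizes.
  N24 sheds 150 L/s to N5, N6: 75 each.
    N5: 70+75 = 145 > 140
    N6: 100+75 = 175 > 150
Round 2 — N5, N6 seize.
  N5 sheds 145 L/s: no online neighbours, lost.
  N6 sheds 175 L/s: no online neighbours, lost.
No further seizures.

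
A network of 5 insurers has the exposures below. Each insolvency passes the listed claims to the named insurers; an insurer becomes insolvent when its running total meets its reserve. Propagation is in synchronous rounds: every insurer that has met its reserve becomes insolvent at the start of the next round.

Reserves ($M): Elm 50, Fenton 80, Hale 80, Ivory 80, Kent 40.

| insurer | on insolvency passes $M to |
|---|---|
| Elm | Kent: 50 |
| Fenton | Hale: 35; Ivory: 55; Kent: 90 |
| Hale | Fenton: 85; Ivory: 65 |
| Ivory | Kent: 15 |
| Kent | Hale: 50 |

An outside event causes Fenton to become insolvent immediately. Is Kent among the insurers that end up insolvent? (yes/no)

Round 1 — Fenton becomes insolvent (initial).
  Hale: +35 → 35 < 80
  Ivory: +55 → 55 < 80
  Kent: +90 → 90 ≥ 40
Round 2 — Kent becomes insolvent.
  Hale: +50 → 85 ≥ 80
Round 3 — Hale becomes insolvent.
  Ivory: +65 → 120 ≥ 80
Round 4 — Ivory becomes insolvent.
No further insolvencies.

yes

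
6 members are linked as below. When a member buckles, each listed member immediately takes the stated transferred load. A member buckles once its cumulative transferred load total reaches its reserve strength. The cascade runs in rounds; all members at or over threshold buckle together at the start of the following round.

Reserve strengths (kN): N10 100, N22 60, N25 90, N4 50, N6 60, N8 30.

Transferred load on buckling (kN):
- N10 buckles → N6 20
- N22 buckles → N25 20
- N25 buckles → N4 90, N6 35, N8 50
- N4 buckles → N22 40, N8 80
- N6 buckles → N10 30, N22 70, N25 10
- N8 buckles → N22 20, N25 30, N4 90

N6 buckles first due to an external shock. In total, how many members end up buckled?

2

Round 1 — N6 buckles (initial).
  N10: +30 → 30 < 100
  N22: +70 → 70 ≥ 60
  N25: +10 → 10 < 90
Round 2 — N22 buckles.
  N25: +20 → 30 < 90
No further bucklings.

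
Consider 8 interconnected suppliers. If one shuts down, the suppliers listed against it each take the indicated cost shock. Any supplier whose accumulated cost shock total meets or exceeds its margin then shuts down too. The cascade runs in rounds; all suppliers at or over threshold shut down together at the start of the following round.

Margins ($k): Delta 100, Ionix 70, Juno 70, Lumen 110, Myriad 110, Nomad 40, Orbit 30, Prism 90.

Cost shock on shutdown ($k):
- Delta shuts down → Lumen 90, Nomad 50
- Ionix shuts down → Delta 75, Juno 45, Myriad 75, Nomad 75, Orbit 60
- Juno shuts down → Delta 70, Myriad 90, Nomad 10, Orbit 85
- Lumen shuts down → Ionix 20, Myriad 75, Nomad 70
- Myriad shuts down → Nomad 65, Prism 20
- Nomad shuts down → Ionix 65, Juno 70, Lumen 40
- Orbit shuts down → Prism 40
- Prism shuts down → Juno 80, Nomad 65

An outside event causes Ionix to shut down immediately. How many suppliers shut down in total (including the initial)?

Round 1 — Ionix shuts down (initial).
  Delta: +75 → 75 < 100
  Juno: +45 → 45 < 70
  Myriad: +75 → 75 < 110
  Nomad: +75 → 75 ≥ 40
  Orbit: +60 → 60 ≥ 30
Round 2 — Nomad, Orbit shut down.
  Juno: +70 → 115 ≥ 70
  Lumen: +40 → 40 < 110
  Prism: +40 → 40 < 90
Round 3 — Juno shuts down.
  Delta: +70 → 145 ≥ 100
  Myriad: +90 → 165 ≥ 110
Round 4 — Delta, Myriad shut down.
  Lumen: +90 → 130 ≥ 110
  Prism: +20 → 60 < 90
Round 5 — Lumen shuts down.
No further shutdowns.

7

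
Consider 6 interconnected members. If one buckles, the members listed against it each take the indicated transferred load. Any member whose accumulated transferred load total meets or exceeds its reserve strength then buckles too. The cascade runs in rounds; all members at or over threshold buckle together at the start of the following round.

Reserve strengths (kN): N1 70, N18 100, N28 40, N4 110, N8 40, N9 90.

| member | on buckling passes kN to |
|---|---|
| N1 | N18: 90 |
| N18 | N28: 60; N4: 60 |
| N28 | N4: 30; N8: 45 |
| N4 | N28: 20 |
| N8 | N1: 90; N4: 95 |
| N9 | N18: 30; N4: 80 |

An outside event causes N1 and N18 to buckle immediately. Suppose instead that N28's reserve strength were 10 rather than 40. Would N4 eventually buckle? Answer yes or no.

With N28's reserve strength at 10:
Round 1 — N1, N18 buckle (initial).
  N28: +60 → 60 ≥ 10
  N4: +60 → 60 < 110
Round 2 — N28 buckles.
  N4: +30 → 90 < 110
  N8: +45 → 45 ≥ 40
Round 3 — N8 buckles.
  N4: +95 → 185 ≥ 110
Round 4 — N4 buckles.
No further bucklings.

yes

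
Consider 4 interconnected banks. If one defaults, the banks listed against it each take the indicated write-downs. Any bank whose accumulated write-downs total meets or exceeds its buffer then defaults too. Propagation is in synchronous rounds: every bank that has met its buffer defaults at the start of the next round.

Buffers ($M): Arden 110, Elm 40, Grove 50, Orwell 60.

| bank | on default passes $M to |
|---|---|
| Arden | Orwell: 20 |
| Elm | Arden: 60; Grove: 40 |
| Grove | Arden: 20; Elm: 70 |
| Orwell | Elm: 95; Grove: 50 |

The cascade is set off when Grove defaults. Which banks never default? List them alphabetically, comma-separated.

Arden, Orwell

Round 1 — Grove defaults (initial).
  Arden: +20 → 20 < 110
  Elm: +70 → 70 ≥ 40
Round 2 — Elm defaults.
  Arden: +60 → 80 < 110
No further defaults.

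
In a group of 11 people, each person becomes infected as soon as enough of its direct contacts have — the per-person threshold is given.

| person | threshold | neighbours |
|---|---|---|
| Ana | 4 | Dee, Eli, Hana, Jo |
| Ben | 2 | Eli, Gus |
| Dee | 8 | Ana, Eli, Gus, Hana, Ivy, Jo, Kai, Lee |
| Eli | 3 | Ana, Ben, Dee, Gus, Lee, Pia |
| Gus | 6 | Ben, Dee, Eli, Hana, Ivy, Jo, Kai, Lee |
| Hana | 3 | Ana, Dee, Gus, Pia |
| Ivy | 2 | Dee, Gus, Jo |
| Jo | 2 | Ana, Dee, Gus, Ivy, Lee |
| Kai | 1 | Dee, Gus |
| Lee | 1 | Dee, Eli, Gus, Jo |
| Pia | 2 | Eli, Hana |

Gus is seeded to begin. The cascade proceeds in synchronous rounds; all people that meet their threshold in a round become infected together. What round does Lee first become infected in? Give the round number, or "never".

Round 1 — Gus becomes infected (initial).
Round 2 — checking thresholds:
  Ben: 1 of 2 neighbours < 2, below threshold.
  Dee: 1 of 8 neighbours < 8, below threshold.
  Eli: 1 of 6 neighbours < 3, below threshold.
  Hana: 1 of 4 neighbours < 3, below threshold.
  Ivy: 1 of 3 neighbours < 2, below threshold.
  Jo: 1 of 5 neighbours < 2, below threshold.
  Kai: 1 of 2 neighbours ≥ 1, becomes infected.
  Lee: 1 of 4 neighbours ≥ 1, becomes infected.
Round 3 — checking thresholds:
  Ben: 1 of 2 neighbours < 2, below threshold.
  Dee: 3 of 8 neighbours < 8, below threshold.
  Eli: 2 of 6 neighbours < 3, below threshold.
  Hana: 1 of 4 neighbours < 3, below threshold.
  Ivy: 1 of 3 neighbours < 2, below threshold.
  Jo: 2 of 5 neighbours ≥ 2, becomes infected.
Round 4 — checking thresholds:
  Ana: 1 of 4 neighbours < 4, below threshold.
  Ben: 1 of 2 neighbours < 2, below threshold.
  Dee: 4 of 8 neighbours < 8, below threshold.
  Eli: 2 of 6 neighbours < 3, below threshold.
  Hana: 1 of 4 neighbours < 3, below threshold.
  Ivy: 2 of 3 neighbours ≥ 2, becomes infected.
Round 5 — no new infections; cascade stops.

2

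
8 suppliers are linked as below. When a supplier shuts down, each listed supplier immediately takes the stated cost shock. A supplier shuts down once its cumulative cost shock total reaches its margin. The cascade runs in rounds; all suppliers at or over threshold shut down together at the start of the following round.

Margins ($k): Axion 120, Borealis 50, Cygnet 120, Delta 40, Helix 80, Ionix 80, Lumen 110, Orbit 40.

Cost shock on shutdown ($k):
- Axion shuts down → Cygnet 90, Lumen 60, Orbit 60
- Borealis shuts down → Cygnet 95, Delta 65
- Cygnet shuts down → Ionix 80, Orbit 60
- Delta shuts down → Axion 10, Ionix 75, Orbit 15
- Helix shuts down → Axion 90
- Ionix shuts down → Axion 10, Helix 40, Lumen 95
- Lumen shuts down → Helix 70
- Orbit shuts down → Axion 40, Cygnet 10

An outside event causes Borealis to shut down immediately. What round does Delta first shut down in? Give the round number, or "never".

Round 1 — Borealis shuts down (initial).
  Cygnet: +95 → 95 < 120
  Delta: +65 → 65 ≥ 40
Round 2 — Delta shuts down.
  Axion: +10 → 10 < 120
  Ionix: +75 → 75 < 80
  Orbit: +15 → 15 < 40
No further shutdowns.

2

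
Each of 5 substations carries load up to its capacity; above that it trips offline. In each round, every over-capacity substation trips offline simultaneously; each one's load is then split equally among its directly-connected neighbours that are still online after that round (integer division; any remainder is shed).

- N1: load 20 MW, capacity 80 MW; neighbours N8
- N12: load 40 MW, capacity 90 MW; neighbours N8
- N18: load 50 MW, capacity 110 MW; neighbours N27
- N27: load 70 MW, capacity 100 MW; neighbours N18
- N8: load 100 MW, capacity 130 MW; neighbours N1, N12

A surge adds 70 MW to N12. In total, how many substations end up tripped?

Round 1 — N12 at 110 > 90. N12 trips offline.
  N12 sheds 110 MW to N8: 110 each.
    N8: 100+110 = 210 > 130
Round 2 — N8 trips offline.
  N8 sheds 210 MW to N1: 210 each.
    N1: 20+210 = 230 > 80
Round 3 — N1 trips offline.
  N1 sheds 230 MW: no online neighbours, lost.
No further trips.

3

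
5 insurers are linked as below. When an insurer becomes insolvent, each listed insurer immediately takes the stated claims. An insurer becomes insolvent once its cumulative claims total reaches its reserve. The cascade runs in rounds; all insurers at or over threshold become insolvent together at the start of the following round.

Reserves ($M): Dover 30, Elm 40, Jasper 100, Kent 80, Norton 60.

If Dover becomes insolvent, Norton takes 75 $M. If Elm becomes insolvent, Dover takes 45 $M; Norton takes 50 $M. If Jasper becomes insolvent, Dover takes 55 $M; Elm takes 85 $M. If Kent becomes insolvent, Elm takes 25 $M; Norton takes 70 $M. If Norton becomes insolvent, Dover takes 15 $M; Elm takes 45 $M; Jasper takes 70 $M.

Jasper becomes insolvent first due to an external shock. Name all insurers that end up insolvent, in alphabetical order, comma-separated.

Round 1 — Jasper becomes insolvent (initial).
  Dover: +55 → 55 ≥ 30
  Elm: +85 → 85 ≥ 40
Round 2 — Dover, Elm become insolvent.
  Norton: +75+50 → 125 ≥ 60
Round 3 — Norton becomes insolvent.
No further insolvencies.

Dover, Elm, Jasper, Norton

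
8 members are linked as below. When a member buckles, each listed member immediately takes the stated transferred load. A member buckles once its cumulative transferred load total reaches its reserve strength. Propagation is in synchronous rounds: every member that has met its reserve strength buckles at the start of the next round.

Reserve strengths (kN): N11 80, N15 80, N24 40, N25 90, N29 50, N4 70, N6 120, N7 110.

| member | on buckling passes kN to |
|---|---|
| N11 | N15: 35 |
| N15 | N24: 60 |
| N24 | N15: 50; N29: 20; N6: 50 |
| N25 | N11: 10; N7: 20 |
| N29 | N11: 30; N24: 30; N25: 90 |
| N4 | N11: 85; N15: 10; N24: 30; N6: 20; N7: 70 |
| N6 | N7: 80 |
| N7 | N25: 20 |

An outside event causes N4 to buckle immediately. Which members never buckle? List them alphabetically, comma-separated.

N15, N24, N25, N29, N6, N7

Round 1 — N4 buckles (initial).
  N11: +85 → 85 ≥ 80
  N15: +10 → 10 < 80
  N24: +30 → 30 < 40
  N6: +20 → 20 < 120
  N7: +70 → 70 < 110
Round 2 — N11 buckles.
  N15: +35 → 45 < 80
No further bucklings.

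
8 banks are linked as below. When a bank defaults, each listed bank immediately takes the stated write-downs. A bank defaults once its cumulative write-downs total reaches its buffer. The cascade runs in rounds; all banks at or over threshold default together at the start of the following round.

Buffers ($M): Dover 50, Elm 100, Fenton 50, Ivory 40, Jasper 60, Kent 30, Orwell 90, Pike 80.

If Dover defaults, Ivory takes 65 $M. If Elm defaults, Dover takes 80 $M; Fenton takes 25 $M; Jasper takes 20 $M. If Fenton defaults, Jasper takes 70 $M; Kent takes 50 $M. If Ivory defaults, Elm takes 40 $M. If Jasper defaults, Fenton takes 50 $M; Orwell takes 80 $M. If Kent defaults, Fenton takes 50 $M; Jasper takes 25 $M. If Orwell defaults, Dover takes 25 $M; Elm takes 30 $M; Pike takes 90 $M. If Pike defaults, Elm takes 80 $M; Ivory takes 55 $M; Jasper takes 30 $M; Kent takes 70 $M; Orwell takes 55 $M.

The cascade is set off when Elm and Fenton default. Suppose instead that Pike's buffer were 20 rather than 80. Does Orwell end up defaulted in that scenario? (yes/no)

no

With Pike's buffer at 20:
Round 1 — Elm, Fenton default (initial).
  Dover: +80 → 80 ≥ 50
  Jasper: +20+70 → 90 ≥ 60
  Kent: +50 → 50 ≥ 30
Round 2 — Dover, Jasper, Kent default.
  Ivory: +65 → 65 ≥ 40
  Orwell: +80 → 80 < 90
Round 3 — Ivory defaults.
No further defaults.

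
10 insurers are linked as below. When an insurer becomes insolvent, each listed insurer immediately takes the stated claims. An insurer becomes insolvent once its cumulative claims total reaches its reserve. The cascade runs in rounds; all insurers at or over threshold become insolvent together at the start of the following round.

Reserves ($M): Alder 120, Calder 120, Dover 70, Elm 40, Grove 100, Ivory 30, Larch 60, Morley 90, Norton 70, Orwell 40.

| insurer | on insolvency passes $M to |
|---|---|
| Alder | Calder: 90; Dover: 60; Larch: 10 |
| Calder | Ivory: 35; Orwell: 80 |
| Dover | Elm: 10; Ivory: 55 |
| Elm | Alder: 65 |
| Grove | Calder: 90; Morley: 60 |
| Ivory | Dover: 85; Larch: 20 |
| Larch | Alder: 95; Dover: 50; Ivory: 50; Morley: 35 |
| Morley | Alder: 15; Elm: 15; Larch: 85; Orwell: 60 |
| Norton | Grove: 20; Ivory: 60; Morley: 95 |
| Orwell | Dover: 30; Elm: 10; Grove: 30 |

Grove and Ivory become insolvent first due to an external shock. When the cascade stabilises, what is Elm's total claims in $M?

Round 1 — Grove, Ivory become insolvent (initial).
  Calder: +90 → 90 < 120
  Dover: +85 → 85 ≥ 70
  Larch: +20 → 20 < 60
  Morley: +60 → 60 < 90
Round 2 — Dover becomes insolvent.
  Elm: +10 → 10 < 40
No further insolvencies.

10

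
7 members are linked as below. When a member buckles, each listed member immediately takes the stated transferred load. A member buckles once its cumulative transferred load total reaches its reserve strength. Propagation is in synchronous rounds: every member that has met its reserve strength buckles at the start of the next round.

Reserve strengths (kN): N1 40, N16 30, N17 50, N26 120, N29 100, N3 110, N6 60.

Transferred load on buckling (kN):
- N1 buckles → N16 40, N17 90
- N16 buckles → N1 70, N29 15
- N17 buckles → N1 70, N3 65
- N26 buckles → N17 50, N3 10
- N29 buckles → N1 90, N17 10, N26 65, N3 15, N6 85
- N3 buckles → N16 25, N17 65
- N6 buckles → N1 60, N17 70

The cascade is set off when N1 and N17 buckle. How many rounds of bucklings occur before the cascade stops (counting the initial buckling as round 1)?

2

Round 1 — N1, N17 buckle (initial).
  N16: +40 → 40 ≥ 30
  N3: +65 → 65 < 110
Round 2 — N16 buckles.
  N29: +15 → 15 < 100
No further bucklings.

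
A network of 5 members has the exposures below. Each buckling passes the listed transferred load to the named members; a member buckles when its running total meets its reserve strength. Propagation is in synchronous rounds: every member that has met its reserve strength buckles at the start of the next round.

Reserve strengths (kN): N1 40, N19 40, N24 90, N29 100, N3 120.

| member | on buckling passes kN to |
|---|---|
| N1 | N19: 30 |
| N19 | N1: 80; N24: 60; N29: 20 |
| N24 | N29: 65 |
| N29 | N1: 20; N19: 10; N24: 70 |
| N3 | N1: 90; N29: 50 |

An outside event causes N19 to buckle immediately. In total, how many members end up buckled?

2

Round 1 — N19 buckles (initial).
  N1: +80 → 80 ≥ 40
  N24: +60 → 60 < 90
  N29: +20 → 20 < 100
Round 2 — N1 buckles.
No further bucklings.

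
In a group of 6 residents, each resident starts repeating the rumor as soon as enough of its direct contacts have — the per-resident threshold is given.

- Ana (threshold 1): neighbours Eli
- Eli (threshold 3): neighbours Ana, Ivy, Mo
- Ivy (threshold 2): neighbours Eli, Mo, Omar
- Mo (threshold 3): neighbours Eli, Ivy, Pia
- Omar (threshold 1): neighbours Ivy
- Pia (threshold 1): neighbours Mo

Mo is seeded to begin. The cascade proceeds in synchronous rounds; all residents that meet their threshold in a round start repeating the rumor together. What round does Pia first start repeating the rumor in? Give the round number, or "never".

Round 1 — Mo starts repeating the rumor (initial).
Round 2 — checking thresholds:
  Eli: 1 of 3 neighbours < 3, holds.
  Ivy: 1 of 3 neighbours < 2, holds.
  Pia: 1 of 1 neighbours ≥ 1, starts repeating the rumor.
Round 3 — no new spreads; cascade stops.

2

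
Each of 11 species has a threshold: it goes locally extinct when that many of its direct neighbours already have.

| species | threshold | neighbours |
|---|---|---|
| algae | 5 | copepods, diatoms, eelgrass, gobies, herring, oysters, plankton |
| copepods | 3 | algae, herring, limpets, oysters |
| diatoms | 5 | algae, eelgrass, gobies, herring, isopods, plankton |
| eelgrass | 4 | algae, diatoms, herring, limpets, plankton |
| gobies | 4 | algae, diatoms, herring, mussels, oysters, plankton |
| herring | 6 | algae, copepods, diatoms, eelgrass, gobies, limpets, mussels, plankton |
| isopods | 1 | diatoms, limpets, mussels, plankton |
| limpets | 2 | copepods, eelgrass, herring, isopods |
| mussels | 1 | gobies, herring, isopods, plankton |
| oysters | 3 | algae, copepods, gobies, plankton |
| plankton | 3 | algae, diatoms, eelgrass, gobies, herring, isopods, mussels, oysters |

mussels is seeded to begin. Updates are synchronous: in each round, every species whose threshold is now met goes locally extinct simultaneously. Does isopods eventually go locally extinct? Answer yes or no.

yes

Round 1 — mussels goes locally extinct (initial).
Round 2 — checking thresholds:
  gobies: 1 of 6 neighbours < 4, below threshold.
  herring: 1 of 8 neighbours < 6, below threshold.
  isopods: 1 of 4 neighbours ≥ 1, goes locally extinct.
  plankton: 1 of 8 neighbours < 3, below threshold.
Round 3 — no new extinctions; cascade stops.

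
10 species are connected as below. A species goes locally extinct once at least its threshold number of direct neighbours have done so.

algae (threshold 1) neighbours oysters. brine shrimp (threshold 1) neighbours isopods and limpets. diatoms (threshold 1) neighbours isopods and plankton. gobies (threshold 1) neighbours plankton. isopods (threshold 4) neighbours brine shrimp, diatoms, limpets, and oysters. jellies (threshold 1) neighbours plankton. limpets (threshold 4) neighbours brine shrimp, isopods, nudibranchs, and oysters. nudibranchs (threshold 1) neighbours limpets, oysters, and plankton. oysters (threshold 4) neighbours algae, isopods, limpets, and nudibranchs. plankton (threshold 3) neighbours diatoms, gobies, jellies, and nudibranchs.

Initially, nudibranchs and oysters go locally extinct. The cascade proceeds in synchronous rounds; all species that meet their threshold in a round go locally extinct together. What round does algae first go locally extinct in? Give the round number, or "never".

2

Round 1 — nudibranchs, oysters go locally extinct (initial).
Round 2 — checking thresholds:
  algae: 1 of 1 neighbours ≥ 1, goes locally extinct.
  isopods: 1 of 4 neighbours < 4, not yet.
  limpets: 2 of 4 neighbours < 4, not yet.
  plankton: 1 of 4 neighbours < 3, not yet.
Round 3 — no new extinctions; cascade stops.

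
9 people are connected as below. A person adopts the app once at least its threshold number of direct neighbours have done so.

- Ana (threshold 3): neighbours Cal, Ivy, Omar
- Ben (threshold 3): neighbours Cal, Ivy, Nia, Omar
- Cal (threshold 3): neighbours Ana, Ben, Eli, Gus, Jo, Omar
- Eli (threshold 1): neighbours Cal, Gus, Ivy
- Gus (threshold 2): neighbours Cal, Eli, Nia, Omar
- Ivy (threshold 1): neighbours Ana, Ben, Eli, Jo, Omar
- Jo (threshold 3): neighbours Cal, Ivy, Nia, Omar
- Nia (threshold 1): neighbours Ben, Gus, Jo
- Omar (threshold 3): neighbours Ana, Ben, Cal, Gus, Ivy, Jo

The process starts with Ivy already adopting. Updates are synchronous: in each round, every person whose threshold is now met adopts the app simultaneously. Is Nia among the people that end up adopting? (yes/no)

no

Round 1 — Ivy adopts the app (initial).
Round 2 — checking thresholds:
  Ana: 1 of 3 neighbours < 3, not yet.
  Ben: 1 of 4 neighbours < 3, not yet.
  Eli: 1 of 3 neighbours ≥ 1, adopts the app.
  Jo: 1 of 4 neighbours < 3, not yet.
  Omar: 1 of 6 neighbours < 3, not yet.
Round 3 — no new adoptions; cascade stops.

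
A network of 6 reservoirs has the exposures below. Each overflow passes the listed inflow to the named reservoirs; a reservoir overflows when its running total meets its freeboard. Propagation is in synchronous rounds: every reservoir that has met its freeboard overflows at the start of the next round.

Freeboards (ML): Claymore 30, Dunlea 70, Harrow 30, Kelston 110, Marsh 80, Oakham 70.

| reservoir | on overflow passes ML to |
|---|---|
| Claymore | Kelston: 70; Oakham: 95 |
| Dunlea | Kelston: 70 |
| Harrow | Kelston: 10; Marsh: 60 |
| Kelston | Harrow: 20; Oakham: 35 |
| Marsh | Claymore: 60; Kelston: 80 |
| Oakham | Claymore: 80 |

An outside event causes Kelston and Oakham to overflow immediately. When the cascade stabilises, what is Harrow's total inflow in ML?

20

Round 1 — Kelston, Oakham overflow (initial).
  Claymore: +80 → 80 ≥ 30
  Harrow: +20 → 20 < 30
Round 2 — Claymore overflows.
No further overflows.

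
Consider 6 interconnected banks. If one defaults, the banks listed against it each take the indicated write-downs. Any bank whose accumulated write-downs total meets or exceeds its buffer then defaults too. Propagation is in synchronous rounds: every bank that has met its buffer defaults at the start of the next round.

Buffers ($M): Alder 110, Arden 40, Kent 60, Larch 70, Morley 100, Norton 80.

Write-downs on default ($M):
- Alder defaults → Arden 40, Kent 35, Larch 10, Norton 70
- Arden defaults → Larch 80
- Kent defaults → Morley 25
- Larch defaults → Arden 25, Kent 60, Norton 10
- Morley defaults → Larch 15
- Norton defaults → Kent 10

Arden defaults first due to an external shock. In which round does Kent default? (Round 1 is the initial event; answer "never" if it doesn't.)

3

Round 1 — Arden defaults (initial).
  Larch: +80 → 80 ≥ 70
Round 2 — Larch defaults.
  Kent: +60 → 60 ≥ 60
  Norton: +10 → 10 < 80
Round 3 — Kent defaults.
  Morley: +25 → 25 < 100
No further defaults.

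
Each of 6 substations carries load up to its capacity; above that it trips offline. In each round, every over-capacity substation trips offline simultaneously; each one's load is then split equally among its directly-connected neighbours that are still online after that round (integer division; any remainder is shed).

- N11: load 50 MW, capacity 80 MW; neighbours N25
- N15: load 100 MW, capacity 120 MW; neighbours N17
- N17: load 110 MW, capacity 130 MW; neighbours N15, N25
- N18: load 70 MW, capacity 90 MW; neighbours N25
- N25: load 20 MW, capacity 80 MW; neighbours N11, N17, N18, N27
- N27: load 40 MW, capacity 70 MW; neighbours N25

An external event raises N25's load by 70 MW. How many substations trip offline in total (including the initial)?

4

Round 1 — N25 at 90 > 80. N25 trips offline.
  N25 sheds 90 MW to N11, N17, N18, N27: 22 each (2 lost).
    N11: 50+22 = 72 ≤ 80
    N17: 110+22 = 132 > 130
    N18: 70+22 = 92 > 90
    N27: 40+22 = 62 ≤ 70
Round 2 — N17, N18 trip offline.
  N17 sheds 132 MW to N15: 132 each.
    N15: 100+132 = 232 > 120
  N18 sheds 92 MW: no online neighbours, lost.
Round 3 — N15 trips offline.
  N15 sheds 232 MW: no online neighbours, lost.
No further trips.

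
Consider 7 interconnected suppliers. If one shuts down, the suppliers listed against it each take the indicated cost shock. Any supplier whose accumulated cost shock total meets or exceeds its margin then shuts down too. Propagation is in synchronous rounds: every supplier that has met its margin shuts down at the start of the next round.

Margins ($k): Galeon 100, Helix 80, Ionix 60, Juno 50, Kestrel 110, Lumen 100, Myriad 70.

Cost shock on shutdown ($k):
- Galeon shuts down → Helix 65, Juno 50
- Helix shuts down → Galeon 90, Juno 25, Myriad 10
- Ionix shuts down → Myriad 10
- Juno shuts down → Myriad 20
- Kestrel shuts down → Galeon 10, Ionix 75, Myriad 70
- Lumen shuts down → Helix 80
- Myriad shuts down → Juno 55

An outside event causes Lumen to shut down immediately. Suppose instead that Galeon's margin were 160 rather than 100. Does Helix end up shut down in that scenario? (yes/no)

yes

With Galeon's margin at 160:
Round 1 — Lumen shuts down (initial).
  Helix: +80 → 80 ≥ 80
Round 2 — Helix shuts down.
  Galeon: +90 → 90 < 160
  Juno: +25 → 25 < 50
  Myriad: +10 → 10 < 70
No further shutdowns.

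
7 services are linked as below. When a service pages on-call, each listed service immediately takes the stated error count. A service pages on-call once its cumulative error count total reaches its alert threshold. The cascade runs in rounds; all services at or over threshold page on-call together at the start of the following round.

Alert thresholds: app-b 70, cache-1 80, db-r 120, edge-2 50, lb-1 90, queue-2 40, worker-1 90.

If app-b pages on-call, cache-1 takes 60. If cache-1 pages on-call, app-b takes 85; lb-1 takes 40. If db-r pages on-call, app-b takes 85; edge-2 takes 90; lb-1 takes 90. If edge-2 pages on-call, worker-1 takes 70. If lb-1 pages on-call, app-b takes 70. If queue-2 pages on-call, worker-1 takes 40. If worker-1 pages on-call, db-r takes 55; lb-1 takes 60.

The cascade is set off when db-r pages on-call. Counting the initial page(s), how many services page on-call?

Round 1 — db-r pages on-call (initial).
  app-b: +85 → 85 ≥ 70
  edge-2: +90 → 90 ≥ 50
  lb-1: +90 → 90 ≥ 90
Round 2 — app-b, edge-2, lb-1 page on-call.
  cache-1: +60 → 60 < 80
  worker-1: +70 → 70 < 90
No further pages.

4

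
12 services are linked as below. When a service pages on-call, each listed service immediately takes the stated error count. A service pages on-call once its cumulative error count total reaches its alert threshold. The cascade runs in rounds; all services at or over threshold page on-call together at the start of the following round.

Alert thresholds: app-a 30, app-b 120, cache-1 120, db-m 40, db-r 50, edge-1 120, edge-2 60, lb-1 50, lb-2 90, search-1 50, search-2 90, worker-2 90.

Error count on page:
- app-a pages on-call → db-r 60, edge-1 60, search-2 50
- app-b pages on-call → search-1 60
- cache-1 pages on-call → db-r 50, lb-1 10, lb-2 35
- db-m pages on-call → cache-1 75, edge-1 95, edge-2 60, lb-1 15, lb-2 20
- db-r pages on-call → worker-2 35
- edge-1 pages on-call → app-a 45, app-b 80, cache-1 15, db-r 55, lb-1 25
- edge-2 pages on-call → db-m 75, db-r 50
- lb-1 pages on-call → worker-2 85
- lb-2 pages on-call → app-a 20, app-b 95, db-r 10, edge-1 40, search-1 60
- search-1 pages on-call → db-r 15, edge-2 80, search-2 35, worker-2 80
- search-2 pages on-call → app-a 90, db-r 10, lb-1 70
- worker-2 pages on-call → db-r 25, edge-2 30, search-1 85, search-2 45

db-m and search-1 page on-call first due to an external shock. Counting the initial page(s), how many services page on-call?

Round 1 — db-m, search-1 page on-call (initial).
  cache-1: +75 → 75 < 120
  db-r: +15 → 15 < 50
  edge-1: +95 → 95 < 120
  edge-2: +60+80 → 140 ≥ 60
  lb-1: +15 → 15 < 50
  lb-2: +20 → 20 < 90
  search-2: +35 → 35 < 90
  worker-2: +80 → 80 < 90
Round 2 — edge-2 pages on-call.
  db-r: +50 → 65 ≥ 50
Round 3 — db-r pages on-call.
  worker-2: +35 → 115 ≥ 90
Round 4 — worker-2 pages on-call.
  search-2: +45 → 80 < 90
No further pages.

5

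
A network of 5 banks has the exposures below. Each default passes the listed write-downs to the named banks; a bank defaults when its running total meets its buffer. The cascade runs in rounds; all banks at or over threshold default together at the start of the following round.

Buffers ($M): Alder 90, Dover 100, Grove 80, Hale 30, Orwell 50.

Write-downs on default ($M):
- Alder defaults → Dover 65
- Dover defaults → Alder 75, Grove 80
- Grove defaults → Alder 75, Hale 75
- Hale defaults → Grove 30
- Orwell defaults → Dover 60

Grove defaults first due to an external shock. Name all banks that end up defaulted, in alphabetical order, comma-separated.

Grove, Hale

Round 1 — Grove defaults (initial).
  Alder: +75 → 75 < 90
  Hale: +75 → 75 ≥ 30
Round 2 — Hale defaults.
No further defaults.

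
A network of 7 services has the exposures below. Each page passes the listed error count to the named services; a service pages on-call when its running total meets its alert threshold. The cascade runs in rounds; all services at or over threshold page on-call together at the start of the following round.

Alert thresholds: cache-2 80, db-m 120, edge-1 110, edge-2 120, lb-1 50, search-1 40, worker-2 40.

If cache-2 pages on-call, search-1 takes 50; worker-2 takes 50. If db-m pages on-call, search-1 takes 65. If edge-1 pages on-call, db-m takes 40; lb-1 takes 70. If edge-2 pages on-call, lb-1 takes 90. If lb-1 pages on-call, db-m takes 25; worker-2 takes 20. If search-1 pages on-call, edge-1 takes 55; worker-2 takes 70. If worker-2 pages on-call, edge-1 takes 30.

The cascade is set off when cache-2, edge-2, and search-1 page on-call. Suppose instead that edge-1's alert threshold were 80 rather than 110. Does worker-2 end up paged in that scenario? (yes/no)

With edge-1's alert threshold at 80:
Round 1 — cache-2, edge-2, search-1 page on-call (initial).
  edge-1: +55 → 55 < 80
  lb-1: +90 → 90 ≥ 50
  worker-2: +50+70 → 120 ≥ 40
Round 2 — lb-1, worker-2 page on-call.
  db-m: +25 → 25 < 120
  edge-1: +30 → 85 ≥ 80
Round 3 — edge-1 pages on-call.
  db-m: +40 → 65 < 120
No further pages.

yes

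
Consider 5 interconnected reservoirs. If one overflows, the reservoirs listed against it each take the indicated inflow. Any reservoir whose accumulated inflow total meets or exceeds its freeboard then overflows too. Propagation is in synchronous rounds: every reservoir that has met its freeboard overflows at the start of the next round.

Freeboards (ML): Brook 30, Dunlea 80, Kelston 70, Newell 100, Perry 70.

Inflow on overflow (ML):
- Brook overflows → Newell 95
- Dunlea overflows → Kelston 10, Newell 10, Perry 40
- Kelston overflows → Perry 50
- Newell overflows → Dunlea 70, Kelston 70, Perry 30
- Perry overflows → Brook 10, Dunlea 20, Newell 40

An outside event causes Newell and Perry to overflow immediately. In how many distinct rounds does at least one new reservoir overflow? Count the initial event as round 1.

Round 1 — Newell, Perry overflow (initial).
  Brook: +10 → 10 < 30
  Dunlea: +70+20 → 90 ≥ 80
  Kelston: +70 → 70 ≥ 70
Round 2 — Dunlea, Kelston overflow.
No further overflows.

2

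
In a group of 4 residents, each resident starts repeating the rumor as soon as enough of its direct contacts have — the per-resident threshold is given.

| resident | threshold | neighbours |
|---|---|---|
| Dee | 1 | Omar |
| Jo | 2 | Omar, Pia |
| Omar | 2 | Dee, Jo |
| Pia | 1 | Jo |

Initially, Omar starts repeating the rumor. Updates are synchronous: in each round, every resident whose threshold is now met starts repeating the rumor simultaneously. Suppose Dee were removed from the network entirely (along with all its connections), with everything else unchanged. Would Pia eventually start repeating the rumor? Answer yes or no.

With Dee removed:
Round 1 — Omar starts repeating the rumor (initial).
Round 2 — no new spreads; cascade stops.

no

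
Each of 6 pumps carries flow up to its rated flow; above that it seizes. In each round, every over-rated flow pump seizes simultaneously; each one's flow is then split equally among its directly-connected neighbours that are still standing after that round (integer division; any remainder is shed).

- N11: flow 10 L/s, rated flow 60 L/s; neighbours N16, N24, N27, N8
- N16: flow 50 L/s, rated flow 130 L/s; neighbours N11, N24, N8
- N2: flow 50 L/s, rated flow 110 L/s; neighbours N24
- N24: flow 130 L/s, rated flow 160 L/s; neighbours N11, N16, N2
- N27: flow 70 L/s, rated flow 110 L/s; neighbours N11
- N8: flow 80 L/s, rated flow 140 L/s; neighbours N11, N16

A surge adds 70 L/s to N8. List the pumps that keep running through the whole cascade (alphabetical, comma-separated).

Round 1 — N8 at 150 > 140. N8 seizes.
  N8 sheds 150 L/s to N11, N16: 75 each.
    N11: 10+75 = 85 > 60
    N16: 50+75 = 125 ≤ 130
Round 2 — N11 seizes.
  N11 sheds 85 L/s to N16, N24, N27: 28 each (1 lost).
    N16: 125+28 = 153 > 130
    N24: 130+28 = 158 ≤ 160
    N27: 70+28 = 98 ≤ 110
Round 3 — N16 seizes.
  N16 sheds 153 L/s to N24: 153 each.
    N24: 158+153 = 311 > 160
Round 4 — N24 seizes.
  N24 sheds 311 L/s to N2: 311 each.
    N2: 50+311 = 361 > 110
Round 5 — N2 seizes.
  N2 sheds 361 L/s: no online neighbours, lost.
No further seizures.

N27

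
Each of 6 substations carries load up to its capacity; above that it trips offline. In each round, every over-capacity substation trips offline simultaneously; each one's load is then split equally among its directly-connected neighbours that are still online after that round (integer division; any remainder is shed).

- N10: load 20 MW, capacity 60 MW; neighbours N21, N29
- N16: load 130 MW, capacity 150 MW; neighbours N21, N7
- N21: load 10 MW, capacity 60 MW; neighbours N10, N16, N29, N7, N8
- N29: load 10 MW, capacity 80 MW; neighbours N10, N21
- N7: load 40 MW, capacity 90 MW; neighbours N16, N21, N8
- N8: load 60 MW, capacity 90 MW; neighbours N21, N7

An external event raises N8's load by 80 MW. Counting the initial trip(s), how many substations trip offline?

4

Round 1 — N8 at 140 > 90. N8 trips offline.
  N8 sheds 140 MW to N21, N7: 70 each.
    N21: 10+70 = 80 > 60
    N7: 40+70 = 110 > 90
Round 2 — N21, N7 trip offline.
  N21 sheds 80 MW to N10, N16, N29: 26 each (2 lost).
    N10: 20+26 = 46 ≤ 60
    N16: 130+26 = 156 > 150
    N29: 10+26 = 36 ≤ 80
  N7 sheds 110 MW to N16: 110 each.
    N16: 156+110 = 266 > 150
Round 3 — N16 trips offline.
  N16 sheds 266 MW: no online neighbours, lost.
No further trips.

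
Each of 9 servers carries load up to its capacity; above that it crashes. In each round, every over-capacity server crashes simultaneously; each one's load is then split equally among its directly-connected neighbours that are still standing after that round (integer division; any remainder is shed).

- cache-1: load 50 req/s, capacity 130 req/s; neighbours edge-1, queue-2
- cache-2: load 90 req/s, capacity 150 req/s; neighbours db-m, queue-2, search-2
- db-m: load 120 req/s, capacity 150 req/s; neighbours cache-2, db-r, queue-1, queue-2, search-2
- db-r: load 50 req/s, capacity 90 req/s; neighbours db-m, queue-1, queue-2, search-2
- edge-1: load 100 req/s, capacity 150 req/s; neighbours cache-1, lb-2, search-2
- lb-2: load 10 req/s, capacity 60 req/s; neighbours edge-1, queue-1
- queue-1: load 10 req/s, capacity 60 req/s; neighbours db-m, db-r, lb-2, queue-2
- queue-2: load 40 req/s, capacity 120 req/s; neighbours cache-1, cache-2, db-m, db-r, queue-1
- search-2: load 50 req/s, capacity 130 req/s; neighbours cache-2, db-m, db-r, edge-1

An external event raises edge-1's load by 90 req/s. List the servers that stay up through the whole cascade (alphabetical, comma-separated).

Round 1 — edge-1 at 190 > 150. edge-1 crashes.
  edge-1 sheds 190 req/s to cache-1, lb-2, search-2: 63 each (1 lost).
    cache-1: 50+63 = 113 ≤ 130
    lb-2: 10+63 = 73 > 60
    search-2: 50+63 = 113 ≤ 130
Round 2 — lb-2 crashes.
  lb-2 sheds 73 req/s to queue-1: 73 each.
    queue-1: 10+73 = 83 > 60
Round 3 — queue-1 crashes.
  queue-1 sheds 83 req/s to db-m, db-r, queue-2: 27 each (2 lost).
    db-m: 120+27 = 147 ≤ 150
    db-r: 50+27 = 77 ≤ 90
    queue-2: 40+27 = 67 ≤ 120
No further crashes.

cache-1, cache-2, db-m, db-r, queue-2, search-2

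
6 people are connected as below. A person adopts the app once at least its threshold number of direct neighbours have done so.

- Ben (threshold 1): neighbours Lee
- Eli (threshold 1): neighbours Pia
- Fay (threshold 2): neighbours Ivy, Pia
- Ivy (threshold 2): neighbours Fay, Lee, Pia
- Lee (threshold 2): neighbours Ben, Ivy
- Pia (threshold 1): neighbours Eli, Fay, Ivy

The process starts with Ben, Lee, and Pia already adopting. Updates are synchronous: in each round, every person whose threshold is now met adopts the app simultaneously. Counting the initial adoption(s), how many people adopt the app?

Round 1 — Ben, Lee, Pia adopt the app (initial).
Round 2 — checking thresholds:
  Eli: 1 of 1 neighbours ≥ 1, adopts the app.
  Fay: 1 of 2 neighbours < 2, holds.
  Ivy: 2 of 3 neighbours ≥ 2, adopts the app.
Round 3 — checking thresholds:
  Fay: 2 of 2 neighbours ≥ 2, adopts the app.
Round 4 — no new adoptions; cascade stops.

6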